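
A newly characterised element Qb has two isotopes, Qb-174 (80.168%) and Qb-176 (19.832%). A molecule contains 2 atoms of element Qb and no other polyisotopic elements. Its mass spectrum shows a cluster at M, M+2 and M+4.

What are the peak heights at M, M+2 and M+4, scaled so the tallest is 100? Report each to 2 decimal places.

Expanding (0.80168 + 0.19832)^2:
P(M) = 0.80168^2 = 0.642691
P(M+2) = 2 × 0.80168^1 × 0.19832^1 = 0.317978
P(M+4) = 0.19832^2 = 0.039331
The M peak is largest (0.642691); scaling to 100 gives 100.00 : 49.48 : 6.12.

100.00 : 49.48 : 6.12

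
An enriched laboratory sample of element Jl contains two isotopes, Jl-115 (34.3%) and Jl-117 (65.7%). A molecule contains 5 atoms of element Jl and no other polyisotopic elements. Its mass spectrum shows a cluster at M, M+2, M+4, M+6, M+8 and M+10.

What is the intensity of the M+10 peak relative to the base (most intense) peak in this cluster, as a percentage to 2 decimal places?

36.69%

(0.343 + 0.657)^5 gives M 0.0047, M+2 0.0455, M+4 0.1742, M+6 0.3336, M+8 0.3195, M+10 0.1224; the largest is M+6.
P(M+6) = C(5,3) × 0.343^2 × 0.657^3 = 10 × 0.117649 × 0.28359339 = 0.333645 (base)
P(M+10) = C(5,5) × 0.343^0 × 0.657^5 = 1 × 1.0000 × 0.1224128 = 0.122413
Relative intensity = 0.122413 / 0.333645 × 100 = 36.69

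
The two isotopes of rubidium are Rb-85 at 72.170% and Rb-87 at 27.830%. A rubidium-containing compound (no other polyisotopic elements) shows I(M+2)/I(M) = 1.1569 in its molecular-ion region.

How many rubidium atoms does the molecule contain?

3

With n Rb atoms, P(M+2)/P(M) = C(n,1)·p^(n−1)q / p^n = n·q/p = n · 0.27830/0.72170.
n = 1.1569 × 0.72170/0.27830 = 3.00 ≈ 3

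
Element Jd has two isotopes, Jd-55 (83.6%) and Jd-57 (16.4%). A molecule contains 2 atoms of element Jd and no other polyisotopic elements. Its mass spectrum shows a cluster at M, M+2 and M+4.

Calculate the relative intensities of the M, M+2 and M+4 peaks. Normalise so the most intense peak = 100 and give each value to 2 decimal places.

The 2 Jd atoms are independent, so intensities follow the terms of (0.836 + 0.164)^2.
P(M) = 0.836^2 = 0.698896
P(M+2) = 2 × 0.836^1 × 0.164^1 = 0.274208
P(M+4) = 0.164^2 = 0.026896
The M peak is largest (0.698896); scaling to 100 gives 100.00 : 39.23 : 3.85.

100.00 : 39.23 : 3.85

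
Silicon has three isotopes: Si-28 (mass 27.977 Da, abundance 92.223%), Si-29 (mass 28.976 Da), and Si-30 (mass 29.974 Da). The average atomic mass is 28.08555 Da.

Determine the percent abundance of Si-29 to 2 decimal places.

4.69%

The remaining 7.777% is split between Si-29 (fraction x) and Si-30 (fraction 0.07777 − x).
Substituting: 28.976x + 29.974(0.07777 − x) = 2.28432129
(28.976 − 29.974)x = -0.04675669  ⇒  x = 0.04685, y = 0.03092
Si-29: 4.69%, Si-30: 3.09%.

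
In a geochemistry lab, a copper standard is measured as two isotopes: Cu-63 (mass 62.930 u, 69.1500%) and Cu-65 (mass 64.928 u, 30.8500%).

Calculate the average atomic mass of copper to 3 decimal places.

Weight each isotope mass by its fractional abundance: 0.691500 × 62.930 + 0.308500 × 64.928
= 43.5161 + 20.0303 = 63.5464 u

63.546 u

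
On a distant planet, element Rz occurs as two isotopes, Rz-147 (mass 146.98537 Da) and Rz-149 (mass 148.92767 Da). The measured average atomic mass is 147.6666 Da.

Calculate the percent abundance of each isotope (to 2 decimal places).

Rz-147: 64.93%, Rz-149: 35.07%

Let x be the fractional abundance of Rz-147; then Rz-149 has abundance 1 − x.
146.98537·x + 148.92767·(1 − x) = 147.6666
(146.98537 − 148.92767)·x = 147.6666 − 148.92767
x = -1.26107 / -1.94230 = 0.64927 → 64.93% Rz-147, 35.07% Rz-149.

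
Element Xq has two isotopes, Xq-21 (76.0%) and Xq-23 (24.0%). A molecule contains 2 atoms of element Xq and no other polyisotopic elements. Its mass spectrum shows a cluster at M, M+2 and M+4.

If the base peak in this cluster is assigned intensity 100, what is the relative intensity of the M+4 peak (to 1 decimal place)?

Binomial terms of (0.760 + 0.240)^2: M 0.5776, M+2 0.3648, M+4 0.0576 → M is the base peak.
P(M) = C(2,0) × 0.760^2 × 0.240^0 = 1 × 0.5776 × 1.0000 = 0.577600 (base)
P(M+4) = C(2,2) × 0.760^0 × 0.240^2 = 1 × 1.0000 × 0.0576 = 0.057600
Relative intensity = 0.057600 / 0.577600 × 100 = 10.0

10.0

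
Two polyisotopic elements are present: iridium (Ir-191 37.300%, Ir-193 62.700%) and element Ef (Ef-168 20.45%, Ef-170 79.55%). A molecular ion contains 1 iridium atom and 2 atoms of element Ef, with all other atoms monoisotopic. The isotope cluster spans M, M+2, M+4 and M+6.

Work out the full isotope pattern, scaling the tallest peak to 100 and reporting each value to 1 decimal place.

3.5 : 33.5 : 100.0 : 90.2

Iridium pattern (n=1): 0.3730 : 0.6270
Element Ef pattern (n=2): 0.04182025 : 0.3253595 : 0.63282025
Convolve the two distributions (both contribute in 2-u steps):
  M: 0.3730×0.04182025 = 0.015599
  M+2: 0.3730×0.3253595 + 0.6270×0.04182025 = 0.147580
  M+4: 0.3730×0.63282025 + 0.6270×0.3253595 = 0.440042
  M+6: 0.6270×0.63282025 = 0.396778
Scale to base peak (0.440042) = 100: 3.5 : 33.5 : 100.0 : 90.2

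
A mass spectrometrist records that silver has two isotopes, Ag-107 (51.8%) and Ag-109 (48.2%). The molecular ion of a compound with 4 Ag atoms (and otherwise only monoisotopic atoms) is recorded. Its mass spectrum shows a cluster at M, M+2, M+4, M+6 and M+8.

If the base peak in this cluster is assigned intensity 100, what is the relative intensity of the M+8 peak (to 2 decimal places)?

Term probabilities: M 0.0720, M+2 0.2680, M+4 0.3740, M+6 0.2320, M+8 0.0540. Base peak = M+4.
P(M+4) = C(4,2) × 0.518^2 × 0.482^2 = 6 × 0.268324 × 0.232324 = 0.374029 (base)
P(M+8) = C(4,4) × 0.518^0 × 0.482^4 = 1 × 1.0000 × 0.05397444 = 0.053974
Relative intensity = 0.053974 / 0.374029 × 100 = 14.43

14.43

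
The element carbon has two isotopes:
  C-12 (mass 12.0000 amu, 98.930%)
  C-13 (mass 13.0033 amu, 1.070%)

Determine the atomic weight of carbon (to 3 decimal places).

12.011 amu

Ar = Σ fᵢ·mᵢ = 0.98930 × 12.0000 + 0.01070 × 13.0033
= 11.87160 + 0.13914 = 12.01074 amu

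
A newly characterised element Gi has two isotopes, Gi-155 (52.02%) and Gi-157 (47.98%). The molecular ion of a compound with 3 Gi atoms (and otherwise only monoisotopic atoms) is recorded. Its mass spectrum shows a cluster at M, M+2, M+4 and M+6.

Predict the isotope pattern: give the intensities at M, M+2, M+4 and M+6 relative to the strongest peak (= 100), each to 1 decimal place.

36.1 : 100.0 : 92.2 : 28.4

The 3 Gi atoms are independent, so intensities follow the terms of (0.5202 + 0.4798)^3.
P(M) = 0.5202^3 = 0.140770
P(M+2) = 3 × 0.5202^2 × 0.4798^1 = 0.389513
P(M+4) = 3 × 0.5202^1 × 0.4798^2 = 0.359263
P(M+6) = 0.4798^3 = 0.110454
The M+2 peak is largest (0.389513); scaling to 100 gives 36.1 : 100.0 : 92.2 : 28.4.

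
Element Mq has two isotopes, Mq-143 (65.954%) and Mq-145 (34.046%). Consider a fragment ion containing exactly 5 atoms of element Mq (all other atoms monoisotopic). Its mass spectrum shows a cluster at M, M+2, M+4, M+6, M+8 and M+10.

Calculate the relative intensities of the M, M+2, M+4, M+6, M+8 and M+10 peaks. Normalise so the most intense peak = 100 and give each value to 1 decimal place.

Each Mq atom is independently Mq-143 (p = 0.65954) or Mq-145 (q = 0.34046); the cluster is the binomial expansion (p + q)^5.
P(M) = 0.65954^5 = 0.124797
P(M+2) = 5 × 0.65954^4 × 0.34046^1 = 0.322107
P(M+4) = 10 × 0.65954^3 × 0.34046^2 = 0.332549
P(M+6) = 10 × 0.65954^2 × 0.34046^3 = 0.171665
P(M+8) = 5 × 0.65954^1 × 0.34046^4 = 0.044307
P(M+10) = 0.34046^5 = 0.004574
The M+4 peak is largest (0.332549); scaling to 100 gives 37.5 : 96.9 : 100.0 : 51.6 : 13.3 : 1.4.

37.5 : 96.9 : 100.0 : 51.6 : 13.3 : 1.4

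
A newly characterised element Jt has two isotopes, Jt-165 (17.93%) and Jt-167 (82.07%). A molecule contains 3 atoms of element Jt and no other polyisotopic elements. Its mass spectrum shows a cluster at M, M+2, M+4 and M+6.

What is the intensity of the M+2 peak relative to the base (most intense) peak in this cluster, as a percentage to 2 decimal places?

(0.1793 + 0.8207)^3 gives M 0.0058, M+2 0.0792, M+4 0.3623, M+6 0.5528; the largest is M+6.
P(M+6) = C(3,3) × 0.1793^0 × 0.8207^3 = 1 × 1.0000 × 0.55278125 = 0.552781 (base)
P(M+2) = C(3,1) × 0.1793^2 × 0.8207^1 = 3 × 0.03214849 × 0.8207 = 0.079153
Relative intensity = 0.079153 / 0.552781 × 100 = 14.32

14.32%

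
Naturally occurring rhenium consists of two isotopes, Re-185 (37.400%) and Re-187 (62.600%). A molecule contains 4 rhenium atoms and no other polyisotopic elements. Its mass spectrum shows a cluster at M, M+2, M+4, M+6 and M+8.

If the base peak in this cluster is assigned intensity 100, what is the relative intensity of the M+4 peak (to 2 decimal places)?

89.62

Term probabilities: M 0.0196, M+2 0.1310, M+4 0.3289, M+6 0.3670, M+8 0.1536. Base peak = M+6.
P(M+6) = C(4,3) × 0.37400^1 × 0.62600^3 = 4 × 0.3740 × 0.24531438 = 0.366990 (base)
P(M+4) = C(4,2) × 0.37400^2 × 0.62600^2 = 6 × 0.139876 × 0.391876 = 0.328884
Relative intensity = 0.328884 / 0.366990 × 100 = 89.62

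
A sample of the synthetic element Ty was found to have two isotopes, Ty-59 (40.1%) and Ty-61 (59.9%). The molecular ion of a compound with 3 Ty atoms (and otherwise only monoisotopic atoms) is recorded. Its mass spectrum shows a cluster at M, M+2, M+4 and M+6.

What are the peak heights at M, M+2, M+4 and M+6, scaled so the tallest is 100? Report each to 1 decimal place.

14.9 : 66.9 : 100.0 : 49.8

Expanding (0.401 + 0.599)^3:
P(M) = 0.401^3 = 0.064481
P(M+2) = 3 × 0.401^2 × 0.599^1 = 0.288959
P(M+4) = 3 × 0.401^1 × 0.599^2 = 0.431638
P(M+6) = 0.599^3 = 0.214922
The M+4 peak is largest (0.431638); scaling to 100 gives 14.9 : 66.9 : 100.0 : 49.8.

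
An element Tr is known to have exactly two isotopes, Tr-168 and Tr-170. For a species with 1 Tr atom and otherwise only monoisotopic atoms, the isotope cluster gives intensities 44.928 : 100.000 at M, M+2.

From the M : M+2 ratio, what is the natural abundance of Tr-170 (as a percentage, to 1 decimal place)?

69.0%

Let p = fractional abundance of Tr-168. I(M+2)/I(M) = [C(1,1)·p^0·(1−p)] / p^1 = 1·(1−p)/p = 100.000/44.928 = 2.2258
(1−p)/p = 2.2258/1 = 2.2258  ⇒  p = 1/(1 + 2.2258) = 0.3100
Tr-168: 31.0%, Tr-170: 69.0%.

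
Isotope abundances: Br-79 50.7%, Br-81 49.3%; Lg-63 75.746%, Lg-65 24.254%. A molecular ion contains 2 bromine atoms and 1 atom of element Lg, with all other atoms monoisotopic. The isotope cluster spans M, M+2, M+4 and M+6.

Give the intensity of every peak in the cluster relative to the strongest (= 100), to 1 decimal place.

Bromine pattern (n=2): 0.257049 : 0.499902 : 0.243049
Element Lg pattern (n=1): 0.75746 : 0.24254
Convolve the two distributions (both contribute in 2-u steps):
  M: 0.257049×0.75746 = 0.194704
  M+2: 0.257049×0.24254 + 0.499902×0.75746 = 0.441000
  M+4: 0.499902×0.24254 + 0.243049×0.75746 = 0.305346
  M+6: 0.243049×0.24254 = 0.058949
Scale to base peak (0.441000) = 100: 44.2 : 100.0 : 69.2 : 13.4

44.2 : 100.0 : 69.2 : 13.4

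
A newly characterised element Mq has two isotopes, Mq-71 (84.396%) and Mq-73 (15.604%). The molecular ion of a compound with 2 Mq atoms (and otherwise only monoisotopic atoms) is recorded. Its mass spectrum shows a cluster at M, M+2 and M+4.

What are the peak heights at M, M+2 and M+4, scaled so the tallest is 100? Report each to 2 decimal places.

The 2 Mq atoms are independent, so intensities follow the terms of (0.84396 + 0.15604)^2.
P(M) = 0.84396^2 = 0.712268
P(M+2) = 2 × 0.84396^1 × 0.15604^1 = 0.263383
P(M+4) = 0.15604^2 = 0.024348
The M peak is largest (0.712268); scaling to 100 gives 100.00 : 36.98 : 3.42.

100.00 : 36.98 : 3.42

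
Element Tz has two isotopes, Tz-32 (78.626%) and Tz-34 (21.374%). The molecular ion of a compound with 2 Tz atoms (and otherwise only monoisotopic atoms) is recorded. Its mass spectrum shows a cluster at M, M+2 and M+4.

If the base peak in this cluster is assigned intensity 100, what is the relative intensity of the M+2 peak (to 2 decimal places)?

54.37

Term probabilities: M 0.6182, M+2 0.3361, M+4 0.0457. Base peak = M.
P(M) = C(2,0) × 0.78626^2 × 0.21374^0 = 1 × 0.61820479 × 1.0000 = 0.618205 (base)
P(M+2) = C(2,1) × 0.78626^1 × 0.21374^1 = 2 × 0.78626 × 0.21374 = 0.336110
Relative intensity = 0.336110 / 0.618205 × 100 = 54.37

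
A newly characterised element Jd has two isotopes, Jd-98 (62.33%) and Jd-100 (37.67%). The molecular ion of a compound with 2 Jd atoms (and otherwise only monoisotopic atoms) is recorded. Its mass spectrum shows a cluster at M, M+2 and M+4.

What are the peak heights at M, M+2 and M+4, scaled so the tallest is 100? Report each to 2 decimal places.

82.73 : 100.00 : 30.22

Each Jd atom is independently Jd-98 (p = 0.6233) or Jd-100 (q = 0.3767); the cluster is the binomial expansion (p + q)^2.
P(M) = 0.6233^2 = 0.388503
P(M+2) = 2 × 0.6233^1 × 0.3767^1 = 0.469594
P(M+4) = 0.3767^2 = 0.141903
The M+2 peak is largest (0.469594); scaling to 100 gives 82.73 : 100.00 : 30.22.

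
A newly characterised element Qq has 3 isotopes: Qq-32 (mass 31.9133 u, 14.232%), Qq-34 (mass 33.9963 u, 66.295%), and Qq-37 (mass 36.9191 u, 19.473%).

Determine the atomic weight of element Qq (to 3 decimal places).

Weight each isotope mass by its fractional abundance: 0.14232 × 31.9133 + 0.66295 × 33.9963 + 0.19473 × 36.9191
= 4.54190 + 22.53785 + 7.18926 = 34.26901 u

34.269 u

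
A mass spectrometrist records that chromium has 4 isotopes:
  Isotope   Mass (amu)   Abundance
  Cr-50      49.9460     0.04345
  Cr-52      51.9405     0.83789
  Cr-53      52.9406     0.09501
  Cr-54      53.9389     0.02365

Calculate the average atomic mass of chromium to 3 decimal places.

51.996 amu

The abundance-weighted mean is 0.04345 × 49.9460 + 0.83789 × 51.9405 + 0.09501 × 52.9406 + 0.02365 × 53.9389
= 2.17015 + 43.52043 + 5.02989 + 1.27565 = 51.99612 amu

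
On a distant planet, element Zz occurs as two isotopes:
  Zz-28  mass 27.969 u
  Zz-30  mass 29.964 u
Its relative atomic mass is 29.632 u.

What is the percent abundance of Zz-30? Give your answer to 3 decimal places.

83.358%

Let x be the fractional abundance of Zz-28; then Zz-30 has abundance 1 − x.
27.969·x + 29.964·(1 − x) = 29.632
(27.969 − 29.964)·x = 29.632 − 29.964
x = -0.332 / -1.995 = 0.16642 → 16.642% Zz-28, 83.358% Zz-30.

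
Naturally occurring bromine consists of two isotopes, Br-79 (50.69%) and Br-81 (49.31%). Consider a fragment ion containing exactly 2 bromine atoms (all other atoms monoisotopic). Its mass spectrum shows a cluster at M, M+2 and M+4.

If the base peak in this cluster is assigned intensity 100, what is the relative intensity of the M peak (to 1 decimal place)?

51.4

Term probabilities: M 0.2569, M+2 0.4999, M+4 0.2431. Base peak = M+2.
P(M+2) = C(2,1) × 0.5069^1 × 0.4931^1 = 2 × 0.5069 × 0.4931 = 0.499905 (base)
P(M) = C(2,0) × 0.5069^2 × 0.4931^0 = 1 × 0.25694761 × 1.0000 = 0.256948
Relative intensity = 0.256948 / 0.499905 × 100 = 51.4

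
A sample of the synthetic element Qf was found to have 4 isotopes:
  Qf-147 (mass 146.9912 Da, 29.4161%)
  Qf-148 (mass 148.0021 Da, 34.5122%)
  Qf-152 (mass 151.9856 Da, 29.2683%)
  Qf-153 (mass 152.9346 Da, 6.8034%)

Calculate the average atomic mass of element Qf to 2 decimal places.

149.21 Da

Average mass = Σ (abundance × isotope mass) = 0.294161 × 146.9912 + 0.345122 × 148.0021 + 0.292683 × 151.9856 + 0.068034 × 152.9346
= 43.23908 + 51.07878 + 44.48360 + 10.40475 = 149.20621 Da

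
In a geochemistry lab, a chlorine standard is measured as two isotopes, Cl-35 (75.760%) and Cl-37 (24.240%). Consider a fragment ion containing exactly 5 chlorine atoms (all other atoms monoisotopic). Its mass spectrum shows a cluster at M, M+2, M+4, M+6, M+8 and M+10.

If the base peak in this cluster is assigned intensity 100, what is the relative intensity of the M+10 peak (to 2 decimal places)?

(0.75760 + 0.24240)^5 gives M 0.2496, M+2 0.3993, M+4 0.2555, M+6 0.0817, M+8 0.0131, M+10 0.0008; the largest is M+2.
P(M+2) = C(5,1) × 0.75760^4 × 0.24240^1 = 5 × 0.32942751 × 0.2424 = 0.399266 (base)
P(M+10) = C(5,5) × 0.75760^0 × 0.24240^5 = 1 × 1.0000 × 0.00083688 = 0.000837
Relative intensity = 0.000837 / 0.399266 × 100 = 0.21

0.21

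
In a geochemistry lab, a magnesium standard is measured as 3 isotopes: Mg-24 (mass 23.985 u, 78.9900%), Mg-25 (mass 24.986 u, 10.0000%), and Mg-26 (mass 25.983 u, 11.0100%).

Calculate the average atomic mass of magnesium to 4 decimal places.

Weight each isotope mass by its fractional abundance: 0.789900 × 23.985 + 0.100000 × 24.986 + 0.110100 × 25.983
= 18.94575 + 2.49860 + 2.86073 = 24.30508 u

24.3051 u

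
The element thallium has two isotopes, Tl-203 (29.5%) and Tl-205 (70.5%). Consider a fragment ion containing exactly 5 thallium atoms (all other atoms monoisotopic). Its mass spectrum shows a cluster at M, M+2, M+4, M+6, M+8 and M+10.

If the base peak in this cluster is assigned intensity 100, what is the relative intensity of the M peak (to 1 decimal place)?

Term probabilities: M 0.0022, M+2 0.0267, M+4 0.1276, M+6 0.3049, M+8 0.3644, M+10 0.1742. Base peak = M+8.
P(M+8) = C(5,4) × 0.295^1 × 0.705^4 = 5 × 0.2950 × 0.24703385 = 0.364375 (base)
P(M) = C(5,0) × 0.295^5 × 0.705^0 = 1 × 0.00223414 × 1.0000 = 0.002234
Relative intensity = 0.002234 / 0.364375 × 100 = 0.6

0.6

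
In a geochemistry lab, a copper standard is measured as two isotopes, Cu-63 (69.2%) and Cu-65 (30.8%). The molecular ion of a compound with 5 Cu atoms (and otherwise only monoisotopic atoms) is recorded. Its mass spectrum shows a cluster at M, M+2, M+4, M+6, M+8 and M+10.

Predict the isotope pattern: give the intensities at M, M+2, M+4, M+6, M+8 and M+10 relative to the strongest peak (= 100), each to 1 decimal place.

The 5 Cu atoms are independent, so intensities follow the terms of (0.692 + 0.308)^5.
P(M) = 0.692^5 = 0.158683
P(M+2) = 5 × 0.692^4 × 0.308^1 = 0.353139
P(M+4) = 10 × 0.692^3 × 0.308^2 = 0.314355
P(M+6) = 10 × 0.692^2 × 0.308^3 = 0.139915
P(M+8) = 5 × 0.692^1 × 0.308^4 = 0.031137
P(M+10) = 0.308^5 = 0.002772
The M+2 peak is largest (0.353139); scaling to 100 gives 44.9 : 100.0 : 89.0 : 39.6 : 8.8 : 0.8.

44.9 : 100.0 : 89.0 : 39.6 : 8.8 : 0.8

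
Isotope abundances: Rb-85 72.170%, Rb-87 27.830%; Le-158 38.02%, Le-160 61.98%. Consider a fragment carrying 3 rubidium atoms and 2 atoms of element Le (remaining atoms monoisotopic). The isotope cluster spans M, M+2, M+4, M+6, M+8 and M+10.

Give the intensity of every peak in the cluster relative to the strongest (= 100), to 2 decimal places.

Rubidium pattern (n=3): 0.37589809 : 0.43485841 : 0.16768892 : 0.02155458
Element Le pattern (n=2): 0.14455204 : 0.47129592 : 0.38415204
Convolve the two distributions (both contribute in 2-u steps):
  M: 0.37589809×0.14455204 = 0.054337
  M+2: 0.37589809×0.47129592 + 0.43485841×0.14455204 = 0.240019
  M+4: 0.37589809×0.38415204 + 0.43485841×0.47129592 + 0.16768892×0.14455204 = 0.373589
  M+6: 0.43485841×0.38415204 + 0.16768892×0.47129592 + 0.02155458×0.14455204 = 0.249199
  M+8: 0.16768892×0.38415204 + 0.02155458×0.47129592 = 0.074577
  M+10: 0.02155458×0.38415204 = 0.008280
Scale to base peak (0.373589) = 100: 14.54 : 64.25 : 100.00 : 66.70 : 19.96 : 2.22

14.54 : 64.25 : 100.00 : 66.70 : 19.96 : 2.22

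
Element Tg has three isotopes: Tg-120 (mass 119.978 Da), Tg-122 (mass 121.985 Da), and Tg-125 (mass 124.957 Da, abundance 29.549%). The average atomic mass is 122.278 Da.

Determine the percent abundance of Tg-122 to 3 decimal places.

41.293%

The remaining 70.451% is split between Tg-120 (fraction x) and Tg-122 (fraction 0.70451 − x).
Substituting: 119.978x + 121.985(0.70451 − x) = 85.35445607
(119.978 − 121.985)x = -0.58519628  ⇒  x = 0.29158, y = 0.41293
Tg-120: 29.158%, Tg-122: 41.293%.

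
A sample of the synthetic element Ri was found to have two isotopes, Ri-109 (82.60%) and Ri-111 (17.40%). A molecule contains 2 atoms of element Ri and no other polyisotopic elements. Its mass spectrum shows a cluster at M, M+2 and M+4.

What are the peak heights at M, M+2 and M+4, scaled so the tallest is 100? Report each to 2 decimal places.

Each Ri atom is independently Ri-109 (p = 0.8260) or Ri-111 (q = 0.1740); the cluster is the binomial expansion (p + q)^2.
P(M) = 0.8260^2 = 0.682276
P(M+2) = 2 × 0.8260^1 × 0.1740^1 = 0.287448
P(M+4) = 0.1740^2 = 0.030276
The M peak is largest (0.682276); scaling to 100 gives 100.00 : 42.13 : 4.44.

100.00 : 42.13 : 4.44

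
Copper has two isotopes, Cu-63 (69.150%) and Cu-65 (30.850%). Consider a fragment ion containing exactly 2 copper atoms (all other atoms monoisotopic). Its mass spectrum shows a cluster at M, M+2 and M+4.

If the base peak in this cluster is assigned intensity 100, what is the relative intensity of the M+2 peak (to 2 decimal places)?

89.23

(0.69150 + 0.30850)^2 gives M 0.4782, M+2 0.4267, M+4 0.0952; the largest is M.
P(M) = C(2,0) × 0.69150^2 × 0.30850^0 = 1 × 0.47817225 × 1.0000 = 0.478172 (base)
P(M+2) = C(2,1) × 0.69150^1 × 0.30850^1 = 2 × 0.6915 × 0.3085 = 0.426656
Relative intensity = 0.426656 / 0.478172 × 100 = 89.23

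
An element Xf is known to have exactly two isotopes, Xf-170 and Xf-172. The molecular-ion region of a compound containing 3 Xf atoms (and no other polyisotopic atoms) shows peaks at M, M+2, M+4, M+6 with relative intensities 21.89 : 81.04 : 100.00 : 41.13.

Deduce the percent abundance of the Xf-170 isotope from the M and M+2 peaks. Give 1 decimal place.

44.8%

Write p for the Xf-170 fraction. I(M+2)/I(M) = [C(3,1)·p^2·(1−p)] / p^3 = 3·(1−p)/p = 81.04/21.89 = 3.7021
(1−p)/p = 3.7021/3 = 1.2340  ⇒  p = 1/(1 + 1.2340) = 0.4476
Xf-170: 44.8%, Xf-172: 55.2%.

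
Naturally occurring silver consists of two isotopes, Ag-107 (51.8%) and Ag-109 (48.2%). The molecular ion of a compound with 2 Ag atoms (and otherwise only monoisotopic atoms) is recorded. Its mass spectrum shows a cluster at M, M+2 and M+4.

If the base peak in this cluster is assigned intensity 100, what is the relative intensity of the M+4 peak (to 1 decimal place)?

46.5

(0.518 + 0.482)^2 gives M 0.2683, M+2 0.4994, M+4 0.2323; the largest is M+2.
P(M+2) = C(2,1) × 0.518^1 × 0.482^1 = 2 × 0.5180 × 0.4820 = 0.499352 (base)
P(M+4) = C(2,2) × 0.518^0 × 0.482^2 = 1 × 1.0000 × 0.232324 = 0.232324
Relative intensity = 0.232324 / 0.499352 × 100 = 46.5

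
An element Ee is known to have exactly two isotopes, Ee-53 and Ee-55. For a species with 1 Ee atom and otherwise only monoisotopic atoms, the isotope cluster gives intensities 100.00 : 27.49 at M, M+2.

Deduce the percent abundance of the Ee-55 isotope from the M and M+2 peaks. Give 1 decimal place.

21.6%

If p is the fraction of Ee that is Ee-53, then I(M+2)/I(M) = [C(1,1)·p^0·(1−p)] / p^1 = 1·(1−p)/p = 27.49/100.00 = 0.2749
(1−p)/p = 0.2749/1 = 0.2749  ⇒  p = 1/(1 + 0.2749) = 0.7844
Ee-53: 78.4%, Ee-55: 21.6%.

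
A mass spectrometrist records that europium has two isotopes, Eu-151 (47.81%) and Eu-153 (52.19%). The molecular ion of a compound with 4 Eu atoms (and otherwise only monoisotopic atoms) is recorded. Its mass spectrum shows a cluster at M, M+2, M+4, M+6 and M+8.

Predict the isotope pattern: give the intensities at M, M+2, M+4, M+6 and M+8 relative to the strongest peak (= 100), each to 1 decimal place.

Each Eu atom is independently Eu-151 (p = 0.4781) or Eu-153 (q = 0.5219); the cluster is the binomial expansion (p + q)^4.
P(M) = 0.4781^4 = 0.052249
P(M+2) = 4 × 0.4781^3 × 0.5219^1 = 0.228141
P(M+4) = 6 × 0.4781^2 × 0.5219^2 = 0.373563
P(M+6) = 4 × 0.4781^1 × 0.5219^3 = 0.271857
P(M+8) = 0.5219^4 = 0.074191
The M+4 peak is largest (0.373563); scaling to 100 gives 14.0 : 61.1 : 100.0 : 72.8 : 19.9.

14.0 : 61.1 : 100.0 : 72.8 : 19.9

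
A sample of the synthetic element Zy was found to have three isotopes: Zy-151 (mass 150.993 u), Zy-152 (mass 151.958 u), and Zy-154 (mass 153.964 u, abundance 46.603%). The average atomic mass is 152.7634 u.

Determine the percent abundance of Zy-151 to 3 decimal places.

The remaining 53.397% is split between Zy-151 (fraction x) and Zy-152 (fraction 0.53397 − x).
Substituting: 150.993x + 151.958(0.53397 − x) = 81.01155708
(150.993 − 151.958)x = -0.12945618  ⇒  x = 0.13415, y = 0.39982
Zy-151: 13.415%, Zy-152: 39.982%.

13.415%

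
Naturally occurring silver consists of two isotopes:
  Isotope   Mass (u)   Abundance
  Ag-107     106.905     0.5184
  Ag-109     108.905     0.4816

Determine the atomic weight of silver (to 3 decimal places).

Ar = Σ fᵢ·mᵢ = 0.5184 × 106.905 + 0.4816 × 108.905
= 55.4196 + 52.4486 = 107.8682 u

107.868 u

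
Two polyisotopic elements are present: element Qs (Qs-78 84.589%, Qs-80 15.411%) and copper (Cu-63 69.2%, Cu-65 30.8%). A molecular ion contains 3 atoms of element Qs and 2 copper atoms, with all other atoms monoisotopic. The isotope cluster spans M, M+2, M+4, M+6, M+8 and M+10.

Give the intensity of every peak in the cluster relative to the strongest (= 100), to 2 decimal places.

Element Qs pattern (n=3): 0.60525958 : 0.33081094 : 0.06026939 : 0.0036601
Copper pattern (n=2): 0.478864 : 0.426272 : 0.094864
Convolve the two distributions (both contribute in 2-u steps):
  M: 0.60525958×0.478864 = 0.289837
  M+2: 0.60525958×0.426272 + 0.33081094×0.478864 = 0.416419
  M+4: 0.60525958×0.094864 + 0.33081094×0.426272 + 0.06026939×0.478864 = 0.227294
  M+6: 0.33081094×0.094864 + 0.06026939×0.426272 + 0.0036601×0.478864 = 0.058826
  M+8: 0.06026939×0.094864 + 0.0036601×0.426272 = 0.007278
  M+10: 0.0036601×0.094864 = 0.000347
Scale to base peak (0.416419) = 100: 69.60 : 100.00 : 54.58 : 14.13 : 1.75 : 0.08

69.60 : 100.00 : 54.58 : 14.13 : 1.75 : 0.08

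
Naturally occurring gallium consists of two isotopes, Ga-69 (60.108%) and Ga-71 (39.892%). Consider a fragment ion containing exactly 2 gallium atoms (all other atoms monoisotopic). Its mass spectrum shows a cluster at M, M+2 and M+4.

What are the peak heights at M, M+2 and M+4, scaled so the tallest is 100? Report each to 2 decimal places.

The 2 Ga atoms are independent, so intensities follow the terms of (0.60108 + 0.39892)^2.
P(M) = 0.60108^2 = 0.361297
P(M+2) = 2 × 0.60108^1 × 0.39892^1 = 0.479566
P(M+4) = 0.39892^2 = 0.159137
The M+2 peak is largest (0.479566); scaling to 100 gives 75.34 : 100.00 : 33.18.

75.34 : 100.00 : 33.18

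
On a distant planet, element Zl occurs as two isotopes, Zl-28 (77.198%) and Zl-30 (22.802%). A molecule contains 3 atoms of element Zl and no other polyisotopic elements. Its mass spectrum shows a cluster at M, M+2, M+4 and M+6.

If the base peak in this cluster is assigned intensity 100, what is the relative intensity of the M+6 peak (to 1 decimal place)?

(0.77198 + 0.22802)^3 gives M 0.4601, M+2 0.4077, M+4 0.1204, M+6 0.0119; the largest is M.
P(M) = C(3,0) × 0.77198^3 × 0.22802^0 = 1 × 0.46006389 × 1.0000 = 0.460064 (base)
P(M+6) = C(3,3) × 0.77198^0 × 0.22802^3 = 1 × 1.0000 × 0.01185547 = 0.011855
Relative intensity = 0.011855 / 0.460064 × 100 = 2.6

2.6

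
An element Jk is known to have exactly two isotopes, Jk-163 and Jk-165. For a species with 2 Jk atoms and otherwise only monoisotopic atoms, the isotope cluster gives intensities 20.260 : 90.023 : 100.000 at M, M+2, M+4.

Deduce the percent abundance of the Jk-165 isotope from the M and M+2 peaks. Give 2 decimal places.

68.96%

Write p for the Jk-163 fraction. I(M+2)/I(M) = [C(2,1)·p^1·(1−p)] / p^2 = 2·(1−p)/p = 90.023/20.260 = 4.4434
(1−p)/p = 4.4434/2 = 2.2217  ⇒  p = 1/(1 + 2.2217) = 0.3104
Jk-163: 31.04%, Jk-165: 68.96%.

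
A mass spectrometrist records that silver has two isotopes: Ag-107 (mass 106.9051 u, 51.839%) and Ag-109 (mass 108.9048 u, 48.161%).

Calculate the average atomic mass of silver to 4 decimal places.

107.8682 u

Average mass = Σ (abundance × isotope mass) = 0.51839 × 106.9051 + 0.48161 × 108.9048
= 55.41853 + 52.44964 = 107.86817 u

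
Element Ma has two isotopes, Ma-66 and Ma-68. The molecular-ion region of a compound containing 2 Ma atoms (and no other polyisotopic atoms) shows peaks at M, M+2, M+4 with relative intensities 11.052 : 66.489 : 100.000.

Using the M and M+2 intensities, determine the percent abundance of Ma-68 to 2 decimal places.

Let p = fractional abundance of Ma-66. I(M+2)/I(M) = [C(2,1)·p^1·(1−p)] / p^2 = 2·(1−p)/p = 66.489/11.052 = 6.0160
(1−p)/p = 6.0160/2 = 3.0080  ⇒  p = 1/(1 + 3.0080) = 0.2495
Ma-66: 24.95%, Ma-68: 75.05%.

75.05%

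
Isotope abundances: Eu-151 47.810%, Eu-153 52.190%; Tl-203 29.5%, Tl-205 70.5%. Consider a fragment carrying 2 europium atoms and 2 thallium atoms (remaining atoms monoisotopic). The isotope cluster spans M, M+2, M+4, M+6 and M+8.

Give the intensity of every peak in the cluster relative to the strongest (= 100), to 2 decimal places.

5.51 : 38.33 : 95.45 : 100.00 : 37.47

Europium pattern (n=2): 0.22857961 : 0.49904078 : 0.27237961
Thallium pattern (n=2): 0.087025 : 0.41595 : 0.497025
Convolve the two distributions (both contribute in 2-u steps):
  M: 0.22857961×0.087025 = 0.019892
  M+2: 0.22857961×0.41595 + 0.49904078×0.087025 = 0.138507
  M+4: 0.22857961×0.497025 + 0.49904078×0.41595 + 0.27237961×0.087025 = 0.344890
  M+6: 0.49904078×0.497025 + 0.27237961×0.41595 = 0.361332
  M+8: 0.27237961×0.497025 = 0.135379
Scale to base peak (0.361332) = 100: 5.51 : 38.33 : 95.45 : 100.00 : 37.47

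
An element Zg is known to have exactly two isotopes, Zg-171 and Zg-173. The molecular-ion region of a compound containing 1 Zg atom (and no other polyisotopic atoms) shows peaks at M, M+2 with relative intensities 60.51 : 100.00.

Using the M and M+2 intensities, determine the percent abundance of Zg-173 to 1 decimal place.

62.3%

Write p for the Zg-171 fraction. I(M+2)/I(M) = [C(1,1)·p^0·(1−p)] / p^1 = 1·(1−p)/p = 100.00/60.51 = 1.6526
(1−p)/p = 1.6526/1 = 1.6526  ⇒  p = 1/(1 + 1.6526) = 0.3770
Zg-171: 37.7%, Zg-173: 62.3%.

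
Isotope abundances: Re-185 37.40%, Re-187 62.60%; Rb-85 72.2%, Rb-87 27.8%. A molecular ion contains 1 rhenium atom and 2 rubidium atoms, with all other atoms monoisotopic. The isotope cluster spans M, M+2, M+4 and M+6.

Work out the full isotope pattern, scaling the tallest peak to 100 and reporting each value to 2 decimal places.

40.92 : 100.00 : 58.81 : 10.15

Rhenium pattern (n=1): 0.3740 : 0.6260
Rubidium pattern (n=2): 0.521284 : 0.401432 : 0.077284
Convolve the two distributions (both contribute in 2-u steps):
  M: 0.3740×0.521284 = 0.194960
  M+2: 0.3740×0.401432 + 0.6260×0.521284 = 0.476459
  M+4: 0.3740×0.077284 + 0.6260×0.401432 = 0.280201
  M+6: 0.6260×0.077284 = 0.048380
Scale to base peak (0.476459) = 100: 40.92 : 100.00 : 58.81 : 10.15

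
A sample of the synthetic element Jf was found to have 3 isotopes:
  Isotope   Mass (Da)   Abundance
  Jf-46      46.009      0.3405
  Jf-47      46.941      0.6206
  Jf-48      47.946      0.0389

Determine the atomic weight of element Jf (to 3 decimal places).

46.663 Da

Average mass = Σ (abundance × isotope mass) = 0.3405 × 46.009 + 0.6206 × 46.941 + 0.0389 × 47.946
= 15.6661 + 29.1316 + 1.8651 = 46.6628 Da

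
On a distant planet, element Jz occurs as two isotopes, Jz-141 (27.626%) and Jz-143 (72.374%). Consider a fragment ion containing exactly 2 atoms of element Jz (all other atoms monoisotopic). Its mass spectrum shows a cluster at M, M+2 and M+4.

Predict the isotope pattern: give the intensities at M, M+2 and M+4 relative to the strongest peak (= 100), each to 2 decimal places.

Expanding (0.27626 + 0.72374)^2:
P(M) = 0.27626^2 = 0.076320
P(M+2) = 2 × 0.27626^1 × 0.72374^1 = 0.399881
P(M+4) = 0.72374^2 = 0.523800
The M+4 peak is largest (0.523800); scaling to 100 gives 14.57 : 76.34 : 100.00.

14.57 : 76.34 : 100.00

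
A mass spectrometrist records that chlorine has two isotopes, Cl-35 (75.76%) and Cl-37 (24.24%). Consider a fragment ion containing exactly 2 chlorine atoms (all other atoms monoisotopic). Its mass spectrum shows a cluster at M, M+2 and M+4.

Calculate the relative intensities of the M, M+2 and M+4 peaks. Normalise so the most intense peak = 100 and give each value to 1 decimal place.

The 2 Cl atoms are independent, so intensities follow the terms of (0.7576 + 0.2424)^2.
P(M) = 0.7576^2 = 0.573958
P(M+2) = 2 × 0.7576^1 × 0.2424^1 = 0.367284
P(M+4) = 0.2424^2 = 0.058758
The M peak is largest (0.573958); scaling to 100 gives 100.0 : 64.0 : 10.2.

100.0 : 64.0 : 10.2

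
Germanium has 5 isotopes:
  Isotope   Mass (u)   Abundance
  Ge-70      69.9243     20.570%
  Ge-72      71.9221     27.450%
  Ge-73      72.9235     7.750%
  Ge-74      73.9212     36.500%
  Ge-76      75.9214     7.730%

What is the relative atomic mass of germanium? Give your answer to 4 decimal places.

Ar = Σ fᵢ·mᵢ = 0.20570 × 69.9243 + 0.27450 × 71.9221 + 0.07750 × 72.9235 + 0.36500 × 73.9212 + 0.07730 × 75.9214
= 14.38343 + 19.74262 + 5.65157 + 26.98124 + 5.86872 = 72.62758 u

72.6276 u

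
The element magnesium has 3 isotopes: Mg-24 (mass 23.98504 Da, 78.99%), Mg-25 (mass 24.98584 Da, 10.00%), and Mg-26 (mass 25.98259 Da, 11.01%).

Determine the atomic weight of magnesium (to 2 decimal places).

24.31 Da

Average mass = Σ (abundance × isotope mass) = 0.7899 × 23.98504 + 0.1000 × 24.98584 + 0.1101 × 25.98259
= 18.945783 + 2.498584 + 2.860683 = 24.305050 Da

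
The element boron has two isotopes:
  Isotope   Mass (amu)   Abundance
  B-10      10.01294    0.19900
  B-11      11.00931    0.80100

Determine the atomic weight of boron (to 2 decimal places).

10.81 amu

Ar = Σ fᵢ·mᵢ = 0.19900 × 10.01294 + 0.80100 × 11.00931
= 1.992575 + 8.818457 = 10.811032 amu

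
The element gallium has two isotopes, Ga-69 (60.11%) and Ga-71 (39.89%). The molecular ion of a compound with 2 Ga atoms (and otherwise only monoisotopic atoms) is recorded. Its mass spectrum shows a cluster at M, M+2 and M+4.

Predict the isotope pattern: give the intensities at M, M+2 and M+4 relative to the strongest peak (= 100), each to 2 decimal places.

Expanding (0.6011 + 0.3989)^2:
P(M) = 0.6011^2 = 0.361321
P(M+2) = 2 × 0.6011^1 × 0.3989^1 = 0.479558
P(M+4) = 0.3989^2 = 0.159121
The M+2 peak is largest (0.479558); scaling to 100 gives 75.34 : 100.00 : 33.18.

75.34 : 100.00 : 33.18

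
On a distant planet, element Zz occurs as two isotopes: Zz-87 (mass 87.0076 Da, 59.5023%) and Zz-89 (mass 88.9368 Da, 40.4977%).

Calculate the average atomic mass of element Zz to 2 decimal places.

The abundance-weighted mean is 0.595023 × 87.0076 + 0.404977 × 88.9368
= 51.77152 + 36.01736 = 87.78888 Da

87.79 Da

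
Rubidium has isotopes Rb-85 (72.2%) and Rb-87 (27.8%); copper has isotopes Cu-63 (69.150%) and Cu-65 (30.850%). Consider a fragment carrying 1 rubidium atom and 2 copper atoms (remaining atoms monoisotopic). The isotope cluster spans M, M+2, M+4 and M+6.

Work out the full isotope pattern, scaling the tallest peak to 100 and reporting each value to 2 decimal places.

78.29 : 100.00 : 42.48 : 6.00

Rubidium pattern (n=1): 0.7220 : 0.2780
Copper pattern (n=2): 0.47817225 : 0.4266555 : 0.09517225
Convolve the two distributions (both contribute in 2-u steps):
  M: 0.7220×0.47817225 = 0.345240
  M+2: 0.7220×0.4266555 + 0.2780×0.47817225 = 0.440977
  M+4: 0.7220×0.09517225 + 0.2780×0.4266555 = 0.187325
  M+6: 0.2780×0.09517225 = 0.026458
Scale to base peak (0.440977) = 100: 78.29 : 100.00 : 42.48 : 6.00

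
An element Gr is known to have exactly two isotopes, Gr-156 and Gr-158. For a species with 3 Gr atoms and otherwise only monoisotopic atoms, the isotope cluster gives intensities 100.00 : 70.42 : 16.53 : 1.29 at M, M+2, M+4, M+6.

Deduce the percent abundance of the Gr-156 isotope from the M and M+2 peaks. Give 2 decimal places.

80.99%

If p is the fraction of Gr that is Gr-156, then I(M+2)/I(M) = [C(3,1)·p^2·(1−p)] / p^3 = 3·(1−p)/p = 70.42/100.00 = 0.7042
(1−p)/p = 0.7042/3 = 0.2347  ⇒  p = 1/(1 + 0.2347) = 0.8099
Gr-156: 80.99%, Gr-158: 19.01%.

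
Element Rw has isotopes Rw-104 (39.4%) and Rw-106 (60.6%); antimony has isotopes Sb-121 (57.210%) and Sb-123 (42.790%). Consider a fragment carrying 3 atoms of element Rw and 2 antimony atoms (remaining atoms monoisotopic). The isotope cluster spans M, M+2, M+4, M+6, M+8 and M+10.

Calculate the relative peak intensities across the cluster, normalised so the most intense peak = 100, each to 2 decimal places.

5.94 : 36.29 : 86.47 : 100.00 : 55.91 : 12.09

Element Rw pattern (n=3): 0.06116298 : 0.28221905 : 0.43407295 : 0.22254502
Antimony pattern (n=2): 0.32729841 : 0.48960318 : 0.18309841
Convolve the two distributions (both contribute in 2-u steps):
  M: 0.06116298×0.32729841 = 0.020019
  M+2: 0.06116298×0.48960318 + 0.28221905×0.32729841 = 0.122315
  M+4: 0.06116298×0.18309841 + 0.28221905×0.48960318 + 0.43407295×0.32729841 = 0.291446
  M+6: 0.28221905×0.18309841 + 0.43407295×0.48960318 + 0.22254502×0.32729841 = 0.337036
  M+8: 0.43407295×0.18309841 + 0.22254502×0.48960318 = 0.188437
  M+10: 0.22254502×0.18309841 = 0.040748
Scale to base peak (0.337036) = 100: 5.94 : 36.29 : 86.47 : 100.00 : 55.91 : 12.09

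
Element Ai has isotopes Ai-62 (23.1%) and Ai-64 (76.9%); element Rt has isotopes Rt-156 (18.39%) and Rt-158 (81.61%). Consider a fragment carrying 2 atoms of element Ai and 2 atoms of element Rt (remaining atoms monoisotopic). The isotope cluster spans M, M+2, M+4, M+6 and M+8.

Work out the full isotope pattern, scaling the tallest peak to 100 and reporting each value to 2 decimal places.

Element Ai pattern (n=2): 0.053361 : 0.355278 : 0.591361
Element Rt pattern (n=2): 0.03381921 : 0.30016158 : 0.66601921
Convolve the two distributions (both contribute in 2-u steps):
  M: 0.053361×0.03381921 = 0.001805
  M+2: 0.053361×0.30016158 + 0.355278×0.03381921 = 0.028032
  M+4: 0.053361×0.66601921 + 0.355278×0.30016158 + 0.591361×0.03381921 = 0.162180
  M+6: 0.355278×0.66601921 + 0.591361×0.30016158 = 0.414126
  M+8: 0.591361×0.66601921 = 0.393858
Scale to base peak (0.414126) = 100: 0.44 : 6.77 : 39.16 : 100.00 : 95.11

0.44 : 6.77 : 39.16 : 100.00 : 95.11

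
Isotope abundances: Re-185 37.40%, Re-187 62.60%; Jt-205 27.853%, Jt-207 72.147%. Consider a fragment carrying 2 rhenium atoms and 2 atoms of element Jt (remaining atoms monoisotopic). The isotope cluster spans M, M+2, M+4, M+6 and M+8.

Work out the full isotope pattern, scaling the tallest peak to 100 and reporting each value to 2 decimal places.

Rhenium pattern (n=2): 0.139876 : 0.468248 : 0.391876
Element Jt pattern (n=2): 0.07757896 : 0.40190208 : 0.52051896
Convolve the two distributions (both contribute in 2-u steps):
  M: 0.139876×0.07757896 = 0.010851
  M+2: 0.139876×0.40190208 + 0.468248×0.07757896 = 0.092543
  M+4: 0.139876×0.52051896 + 0.468248×0.40190208 + 0.391876×0.07757896 = 0.291399
  M+6: 0.468248×0.52051896 + 0.391876×0.40190208 = 0.401228
  M+8: 0.391876×0.52051896 = 0.203979
Scale to base peak (0.401228) = 100: 2.70 : 23.06 : 72.63 : 100.00 : 50.84

2.70 : 23.06 : 72.63 : 100.00 : 50.84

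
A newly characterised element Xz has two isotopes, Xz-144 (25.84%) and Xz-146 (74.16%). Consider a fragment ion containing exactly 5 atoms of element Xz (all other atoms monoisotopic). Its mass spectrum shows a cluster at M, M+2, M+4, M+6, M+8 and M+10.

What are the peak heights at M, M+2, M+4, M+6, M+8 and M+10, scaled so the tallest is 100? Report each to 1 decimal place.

The 5 Xz atoms are independent, so intensities follow the terms of (0.2584 + 0.7416)^5.
P(M) = 0.2584^5 = 0.001152
P(M+2) = 5 × 0.2584^4 × 0.7416^1 = 0.016531
P(M+4) = 10 × 0.2584^3 × 0.7416^2 = 0.094889
P(M+6) = 10 × 0.2584^2 × 0.7416^3 = 0.272329
P(M+8) = 5 × 0.2584^1 × 0.7416^4 = 0.390788
P(M+10) = 0.7416^5 = 0.224310
The M+8 peak is largest (0.390788); scaling to 100 gives 0.3 : 4.2 : 24.3 : 69.7 : 100.0 : 57.4.

0.3 : 4.2 : 24.3 : 69.7 : 100.0 : 57.4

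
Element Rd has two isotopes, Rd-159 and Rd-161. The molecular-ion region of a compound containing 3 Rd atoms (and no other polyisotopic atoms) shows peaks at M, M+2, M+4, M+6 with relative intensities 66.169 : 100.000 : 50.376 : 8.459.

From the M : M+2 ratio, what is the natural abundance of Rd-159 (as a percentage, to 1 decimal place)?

66.5%

Write p for the Rd-159 fraction. I(M+2)/I(M) = [C(3,1)·p^2·(1−p)] / p^3 = 3·(1−p)/p = 100.000/66.169 = 1.5113
(1−p)/p = 1.5113/3 = 0.5038  ⇒  p = 1/(1 + 0.5038) = 0.6650
Rd-159: 66.5%, Rd-161: 33.5%.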